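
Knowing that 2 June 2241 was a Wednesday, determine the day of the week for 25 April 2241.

Sunday

Count forward from the earlier date (April 25, 2241) to the later (June 2, 2241):
April 2241: 30 − 25 = 5 days remain.
Then May (31): 31 days.
June 1–2, 2241: 2 days.
Total: 5 + 31 + 2 = 38 days.
38 mod 7 = 3, so 3 days before Wednesday is Sunday.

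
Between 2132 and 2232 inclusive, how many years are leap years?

Years divisible by 4: 2132, 2136, …, 2232 — 26 in all.
Of these, 2200 is divisible by 100 but not 400, so not leap.
Leap years: 26 − 1 = 25.

25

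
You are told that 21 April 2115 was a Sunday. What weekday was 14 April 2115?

Count forward from the earlier date (April 14, 2115) to the later (April 21, 2115):
Within April 2115: 21 − 14 = 7 days.
7 is a multiple of 7, so 14 April 2115 falls on the same weekday: Sunday.

Sunday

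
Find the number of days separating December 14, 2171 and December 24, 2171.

Within December 2171: 24 − 14 = 10 days.

10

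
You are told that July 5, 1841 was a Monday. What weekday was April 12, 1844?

Day-of-year of July 5, 1841: 186.
Day-of-year of April 12, 1844: 103.
1841 has 365 days, so 365 − 186 = 179 days remain in 1841.
Full years: 1842: 365; 1843: 365. Sum = 730.
Total: 179 + 730 + 103 = 1012 days.
1012 mod 7 = 4, so 4 days after Monday is Friday.

Friday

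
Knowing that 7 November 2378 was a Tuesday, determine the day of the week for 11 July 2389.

Tuesday

Day-of-year of November 7, 2378: 311.
Day-of-year of July 11, 2389: 192.
2378 has 365 days, so 365 − 311 = 54 days remain in 2378.
Full years 2379–2388: 7 common + 3 leap = 7×365 + 3×366 = 3653 days.
Total: 54 + 3653 + 192 = 3899 days.
3899 is a multiple of 7, so 11 July 2389 falls on the same weekday: Tuesday.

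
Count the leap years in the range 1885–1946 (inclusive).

Years divisible by 4: 1888, 1892, …, 1944 — 15 in all.
Of these, 1900 is divisible by 100 but not 400, so not leap.
Leap years: 15 − 1 = 14.

14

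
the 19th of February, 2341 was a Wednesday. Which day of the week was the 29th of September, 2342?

Tuesday

February 19, 2341 → February 19, 2342: 365 days.
February 2342: 28 − 19 = 9 days remain (2342 is not a leap year, so February has 28 days).
Then March (31), April (30), May (31), June (30), July (31), August (31): 31 + 30 + 31 + 30 + 31 + 31 = 184 days.
September 1–29, 2342: 29 days.
Residual: 222 days.
Total: 587 days.
587 mod 7 = 6, so 6 days after Wednesday is Tuesday.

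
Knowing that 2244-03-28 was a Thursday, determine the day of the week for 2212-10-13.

Tuesday

Count forward from the earlier date (October 13, 2212) to the later (March 28, 2244):
From October 13, 2212 to October 13, 2243: 31 years, of which 7 contain a Feb 29 — 24×365 + 7×366 = 11322 days.
October 2243: 31 − 13 = 18 days remain.
Then November (30), December (31), January (31), February 2244 (29): 30 + 31 + 31 + 29 = 121 days.
March 1–28, 2244: 28 days.
Residual: 167 days.
Total: 11489 days.
11489 mod 7 = 2, so 2 days before Thursday is Tuesday.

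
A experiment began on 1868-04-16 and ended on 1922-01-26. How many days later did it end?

19642

From April 16, 1868 to April 16, 1921: 53 years, of which 12 contain a Feb 29 — 41×365 + 12×366 = 19357 days.
(1900 is not a leap year (divisible by 100 but not 400).)
April 1921: 30 − 16 = 14 days remain.
Then May (31), June (30), July (31), August (31), September (30), October (31), November (30), December (31): 31 + 30 + 31 + 31 + 30 + 31 + 30 + 31 = 245 days.
January 1–26, 1922: 26 days.
Residual: 285 days.
Total: 19642 days.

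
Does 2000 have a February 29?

2000 is a leap year (divisible by 400).

Yes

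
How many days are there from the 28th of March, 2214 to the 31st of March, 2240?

Day-of-year of March 28, 2214: 87.
Day-of-year of March 31, 2240: 91.
2214 has 365 days, so 365 − 87 = 278 days remain in 2214.
Full years 2215–2239: 19 common + 6 leap = 19×365 + 6×366 = 9131 days.
Total: 278 + 9131 + 91 = 9500 days.

9500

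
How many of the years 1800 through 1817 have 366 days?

4

Years divisible by 4 in [1800, 1817]: 1800, 1804, 1808, 1812, 1816.
Of these, 1800 is divisible by 100 but not 400, so not leap.
Leap years: 5 − 1 = 4.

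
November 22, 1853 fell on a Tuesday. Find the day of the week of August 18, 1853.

Thursday

Count forward from the earlier date (August 18, 1853) to the later (November 22, 1853):
August 1853: 31 − 18 = 13 days remain.
Then September (30), October (31): 30 + 31 = 61 days.
November 1–22, 1853: 22 days.
Total: 13 + 61 + 22 = 96 days.
96 mod 7 = 5, so 5 days before Tuesday is Thursday.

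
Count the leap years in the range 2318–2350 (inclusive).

8

Years divisible by 4 in [2318, 2350]: 2320, 2324, 2328, 2332, 2336, 2340, 2344, 2348.
No century exceptions apply. Count: 8.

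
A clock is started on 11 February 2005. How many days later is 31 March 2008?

1144

February 11, 2005 → February 11, 2006: 365 days.
February 11, 2006 → February 11, 2007: 365 days.
February 11, 2007 → February 11, 2008: 365 days.
February 2008: 29 − 11 = 18 days remain (2008 is a leap year, so February has 29 days).
March 1–31, 2008: 31 days.
Residual: 49 days.
Total: 1144 days.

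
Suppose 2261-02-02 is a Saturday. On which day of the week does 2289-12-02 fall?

Day-of-year of February 2, 2261: 33.
Day-of-year of December 2, 2289: 336.
2261 has 365 days, so 365 − 33 = 332 days remain in 2261.
Full years 2262–2288: 20 common + 7 leap = 20×365 + 7×366 = 9862 days.
Total: 332 + 9862 + 336 = 10530 days.
10530 mod 7 = 2, so 2 days after Saturday is Monday.

Monday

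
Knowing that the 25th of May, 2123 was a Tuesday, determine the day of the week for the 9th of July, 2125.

Monday

Day-of-year of May 25, 2123: 145.
Day-of-year of July 9, 2125: 190.
2123 has 365 days, so 365 − 145 = 220 days remain in 2123.
Full years: 2124: 366. Sum = 366.
Total: 220 + 366 + 190 = 776 days.
776 mod 7 = 6, so 6 days after Tuesday is Monday.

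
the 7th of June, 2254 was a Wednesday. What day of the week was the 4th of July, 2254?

June 2254: 30 − 7 = 23 days remain.
July 1–4, 2254: 4 days.
Total: 23 + 4 = 27 days.
27 mod 7 = 6, so 6 days after Wednesday is Tuesday.

Tuesday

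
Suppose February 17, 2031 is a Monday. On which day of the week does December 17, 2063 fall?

From February 17, 2031 to February 17, 2063: 32 years, of which 8 contain a Feb 29 — 24×365 + 8×366 = 11688 days.
February 2063: 28 − 17 = 11 days remain (2063 is not a leap year, so February has 28 days).
Then 9 full months totalling 275 days.
December 1–17, 2063: 17 days.
Residual: 303 days.
Total: 11991 days.
11991 is a multiple of 7, so December 17, 2063 falls on the same weekday: Monday.

Monday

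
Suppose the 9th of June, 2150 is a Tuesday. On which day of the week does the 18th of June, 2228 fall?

Day-of-year of June 9, 2150: 160.
Day-of-year of June 18, 2228: 170.
2150 has 365 days, so 365 − 160 = 205 days remain in 2150.
Full years 2151–2227: 59 common + 18 leap = 59×365 + 18×366 = 28123 days.
Total: 205 + 28123 + 170 = 28498 days.
28498 mod 7 = 1, so 1 day after Tuesday is Wednesday.

Wednesday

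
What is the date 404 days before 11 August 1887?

3 July 1886

Count 404 days before August 11, 1887:
July 1886: 31 − 3 = 28 days remain.
Then 12 full months totalling 365 days.
August 1–11, 1887: 11 days.
Total: 28 + 365 + 11 = 404 days.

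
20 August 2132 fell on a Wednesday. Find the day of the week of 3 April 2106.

Count forward from the earlier date (April 3, 2106) to the later (August 20, 2132):
From April 3, 2106 to April 3, 2132: 26 years, of which 7 contain a Feb 29 — 19×365 + 7×366 = 9497 days.
April 2132: 30 − 3 = 27 days remain.
Then May (31), June (30), July (31): 31 + 30 + 31 = 92 days.
August 1–20, 2132: 20 days.
Residual: 139 days.
Total: 9636 days.
9636 mod 7 = 4, so 4 days before Wednesday is Saturday.

Saturday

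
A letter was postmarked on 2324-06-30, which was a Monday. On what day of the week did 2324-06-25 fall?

Wednesday

Count forward from the earlier date (June 25, 2324) to the later (June 30, 2324):
Within June 2324: 30 − 25 = 5 days.
5 mod 7 = 5, so 5 days before Monday is Wednesday.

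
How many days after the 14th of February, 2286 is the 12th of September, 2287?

575

February 14, 2286 → February 14, 2287: 365 days.
February 2287: 28 − 14 = 14 days remain (2287 is not a leap year, so February has 28 days).
Then March (31), April (30), May (31), June (30), July (31), August (31): 31 + 30 + 31 + 30 + 31 + 31 = 184 days.
September 1–12, 2287: 12 days.
Residual: 210 days.
Total: 575 days.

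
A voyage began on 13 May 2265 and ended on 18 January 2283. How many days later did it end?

From May 13, 2265 to May 13, 2282: 17 years, of which 4 contain a Feb 29 — 13×365 + 4×366 = 6209 days.
May 2282: 31 − 13 = 18 days remain.
Then June (30), July (31), August (31), September (30), October (31), November (30), December (31): 30 + 31 + 31 + 30 + 31 + 30 + 31 = 214 days.
January 1–18, 2283: 18 days.
Residual: 250 days.
Total: 6459 days.

6459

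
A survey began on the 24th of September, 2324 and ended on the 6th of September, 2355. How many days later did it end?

From September 24, 2324 to September 24, 2354: 30 years, of which 7 contain a Feb 29 — 23×365 + 7×366 = 10957 days.
September 2354: 30 − 24 = 6 days remain.
Then 11 full months totalling 335 days.
September 1–6, 2355: 6 days.
Residual: 347 days.
Total: 11304 days.

11304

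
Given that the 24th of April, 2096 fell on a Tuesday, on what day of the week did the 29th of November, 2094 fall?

Monday

Count forward from the earlier date (November 29, 2094) to the later (April 24, 2096):
November 2094: 30 − 29 = 1 day remains.
Then 16 full months totalling 487 days.
April 1–24, 2096: 24 days.
Total: 1 + 487 + 24 = 512 days.
512 mod 7 = 1, so 1 day before Tuesday is Monday.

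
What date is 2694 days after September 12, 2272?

January 28, 2280

Count 2694 days after September 12, 2272:
Day-of-year of September 12, 2272: 256.
Day-of-year of January 28, 2280: 28.
2272 has 366 days, so 366 − 256 = 110 days remain in 2272.
Full years 2273–2279: 6 common + 1 leap = 6×365 + 1×366 = 2556 days.
Total: 110 + 2556 + 28 = 2694 days.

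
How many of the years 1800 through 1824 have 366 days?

6

Years divisible by 4 in [1800, 1824]: 1800, 1804, 1808, 1812, 1816, 1820, 1824.
Of these, 1800 is divisible by 100 but not 400, so not leap.
Leap years: 7 − 1 = 6.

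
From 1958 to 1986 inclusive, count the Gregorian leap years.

7

Years divisible by 4 in [1958, 1986]: 1960, 1964, 1968, 1972, 1976, 1980, 1984.
No century exceptions apply. Count: 7.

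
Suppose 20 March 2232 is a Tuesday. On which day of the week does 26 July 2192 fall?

Count forward from the earlier date (July 26, 2192) to the later (March 20, 2232):
Day-of-year of July 26, 2192: 208.
Day-of-year of March 20, 2232: 80.
2192 has 366 days, so 366 − 208 = 158 days remain in 2192.
Full years 2193–2231: 31 common + 8 leap = 31×365 + 8×366 = 14243 days.
Total: 158 + 14243 + 80 = 14481 days.
14481 mod 7 = 5, so 5 days before Tuesday is Thursday.

Thursday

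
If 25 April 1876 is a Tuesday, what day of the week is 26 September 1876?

April 1876: 30 − 25 = 5 days remain.
Then May (31), June (30), July (31), August (31): 31 + 30 + 31 + 31 = 123 days.
September 1–26, 1876: 26 days.
Total: 5 + 123 + 26 = 154 days.
154 is a multiple of 7, so 26 September 1876 falls on the same weekday: Tuesday.

Tuesday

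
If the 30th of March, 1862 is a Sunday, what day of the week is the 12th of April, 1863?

Sunday

March 30, 1862 → March 30, 1863: 365 days.
March 1863: 31 − 30 = 1 day remains.
April 1–12, 1863: 12 days.
Residual: 13 days.
Total: 378 days.
378 is a multiple of 7, so the 12th of April, 1863 falls on the same weekday: Sunday.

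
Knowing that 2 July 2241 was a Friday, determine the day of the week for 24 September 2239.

Count forward from the earlier date (September 24, 2239) to the later (July 2, 2241):
September 2239: 30 − 24 = 6 days remain.
Then 21 full months totalling 639 days.
July 1–2, 2241: 2 days.
Total: 6 + 639 + 2 = 647 days.
647 mod 7 = 3, so 3 days before Friday is Tuesday.

Tuesday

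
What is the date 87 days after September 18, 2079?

December 14, 2079

Count 87 days after September 18, 2079:
September 2079: 30 − 18 = 12 days remain.
Then October (31), November (30): 31 + 30 = 61 days.
December 1–14, 2079: 14 days.
Total: 12 + 61 + 14 = 87 days.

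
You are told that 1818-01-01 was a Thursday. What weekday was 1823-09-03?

Wednesday

Day-of-year of January 1, 1818: 1.
Day-of-year of September 3, 1823: 246.
1818 has 365 days, so 365 − 1 = 364 days remain in 1818.
Full years: 1819: 365; 1820: 366; 1821: 365; 1822: 365. Sum = 1461.
Total: 364 + 1461 + 246 = 2071 days.
2071 mod 7 = 6, so 6 days after Thursday is Wednesday.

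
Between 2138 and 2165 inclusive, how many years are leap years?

Years divisible by 4 in [2138, 2165]: 2140, 2144, 2148, 2152, 2156, 2160, 2164.
No century exceptions apply. Count: 7.

7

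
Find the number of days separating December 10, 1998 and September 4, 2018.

7208

From December 10, 1998 to December 10, 2017: 19 years, of which 5 contain a Feb 29 — 14×365 + 5×366 = 6940 days.
(2000 is a leap year (divisible by 400).)
December 2017: 31 − 10 = 21 days remain.
Then January (31), February 2018 (28), March (31), April (30), May (31), June (30), July (31), August (31): 31 + 28 + 31 + 30 + 31 + 30 + 31 + 31 = 243 days.
September 1–4, 2018: 4 days.
Residual: 268 days.
Total: 7208 days.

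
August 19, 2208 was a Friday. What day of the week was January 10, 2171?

Count forward from the earlier date (January 10, 2171) to the later (August 19, 2208):
From January 10, 2171 to January 10, 2208: 37 years, of which 8 contain a Feb 29 — 29×365 + 8×366 = 13513 days.
(2200 is not a leap year (divisible by 100 but not 400).)
January 2208: 31 − 10 = 21 days remain.
Then February 2208 (29), March (31), April (30), May (31), June (30), July (31): 29 + 31 + 30 + 31 + 30 + 31 = 182 days.
August 1–19, 2208: 19 days.
Residual: 222 days.
Total: 13735 days.
13735 mod 7 = 1, so 1 day before Friday is Thursday.

Thursday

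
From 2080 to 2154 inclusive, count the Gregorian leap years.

18

Years divisible by 4: 2080, 2084, …, 2152 — 19 in all.
Of these, 2100 is divisible by 100 but not 400, so not leap.
Leap years: 19 − 1 = 18.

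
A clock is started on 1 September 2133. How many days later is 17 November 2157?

Day-of-year of September 1, 2133: 244.
Day-of-year of November 17, 2157: 321.
2133 has 365 days, so 365 − 244 = 121 days remain in 2133.
Full years 2134–2156: 17 common + 6 leap = 17×365 + 6×366 = 8401 days.
Total: 121 + 8401 + 321 = 8843 days.

8843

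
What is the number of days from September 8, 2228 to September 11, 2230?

Day-of-year of September 8, 2228: 252.
Day-of-year of September 11, 2230: 254.
2228 has 366 days, so 366 − 252 = 114 days remain in 2228.
Full years: 2229: 365. Sum = 365.
Total: 114 + 365 + 254 = 733 days.

733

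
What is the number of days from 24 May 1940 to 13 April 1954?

From May 24, 1940 to May 24, 1953: 13 years, of which 3 contain a Feb 29 — 10×365 + 3×366 = 4748 days.
May 1953: 31 − 24 = 7 days remain.
Then 10 full months totalling 304 days.
April 1–13, 1954: 13 days.
Residual: 324 days.
Total: 5072 days.

5072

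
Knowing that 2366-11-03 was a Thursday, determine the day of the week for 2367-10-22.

Sunday

November 2366: 30 − 3 = 27 days remain.
Then 10 full months totalling 304 days.
October 1–22, 2367: 22 days.
Residual: 353 days.
Total: 353 days.
353 mod 7 = 3, so 3 days after Thursday is Sunday.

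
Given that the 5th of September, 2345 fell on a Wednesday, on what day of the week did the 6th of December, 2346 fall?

Friday

Day-of-year of September 5, 2345: 248.
Day-of-year of December 6, 2346: 340.
2345 has 365 days, so 365 − 248 = 117 days remain in 2345.
Total: 117 + 340 = 457 days.
457 mod 7 = 2, so 2 days after Wednesday is Friday.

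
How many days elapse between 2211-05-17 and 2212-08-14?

May 17, 2211 → May 17, 2212: 366 days (2212 is a leap year).
May 2212: 31 − 17 = 14 days remain.
Then June (30), July (31): 30 + 31 = 61 days.
August 1–14, 2212: 14 days.
Residual: 89 days.
Total: 455 days.

455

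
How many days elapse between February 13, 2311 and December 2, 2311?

February 2311: 28 − 13 = 15 days remain (2311 is not a leap year, so February has 28 days).
Then 9 full months totalling 275 days.
December 1–2, 2311: 2 days.
Total: 15 + 275 + 2 = 292 days.

292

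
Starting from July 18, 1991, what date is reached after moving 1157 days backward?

May 17, 1988

Count 1157 days before July 18, 1991:
Day-of-year of May 17, 1988: 138.
Day-of-year of July 18, 1991: 199.
1988 has 366 days, so 366 − 138 = 228 days remain in 1988.
Full years: 1989: 365; 1990: 365. Sum = 730.
Total: 228 + 730 + 199 = 1157 days.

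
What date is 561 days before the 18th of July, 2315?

the 3rd of January, 2314

Count 561 days before July 18, 2315:
January 2314: 31 − 3 = 28 days remain.
Then 17 full months totalling 515 days.
July 1–18, 2315: 18 days.
Total: 28 + 515 + 18 = 561 days.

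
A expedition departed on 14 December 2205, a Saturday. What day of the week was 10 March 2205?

Count forward from the earlier date (March 10, 2205) to the later (December 14, 2205):
March 2205: 31 − 10 = 21 days remain.
Then April (30), May (31), June (30), July (31), August (31), September (30), October (31), November (30): 30 + 31 + 30 + 31 + 31 + 30 + 31 + 30 = 244 days.
December 1–14, 2205: 14 days.
Total: 21 + 244 + 14 = 279 days.
279 mod 7 = 6, so 6 days before Saturday is Sunday.

Sunday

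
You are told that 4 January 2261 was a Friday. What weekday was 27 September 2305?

From January 4, 2261 to January 4, 2305: 44 years, of which 10 contain a Feb 29 — 34×365 + 10×366 = 16070 days.
(2300 is not a leap year (divisible by 100 but not 400).)
January 2305: 31 − 4 = 27 days remain.
Then February 2305 (28), March (31), April (30), May (31), June (30), July (31), August (31): 28 + 31 + 30 + 31 + 30 + 31 + 31 = 212 days.
September 1–27, 2305: 27 days.
Residual: 266 days.
Total: 16336 days.
16336 mod 7 = 5, so 5 days after Friday is Wednesday.

Wednesday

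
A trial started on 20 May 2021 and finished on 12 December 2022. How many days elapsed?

Day-of-year of May 20, 2021: 140.
Day-of-year of December 12, 2022: 346.
2021 has 365 days, so 365 − 140 = 225 days remain in 2021.
Total: 225 + 346 = 571 days.

571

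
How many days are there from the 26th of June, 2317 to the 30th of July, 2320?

Day-of-year of June 26, 2317: 177.
Day-of-year of July 30, 2320: 212.
2317 has 365 days, so 365 − 177 = 188 days remain in 2317.
Full years: 2318: 365; 2319: 365. Sum = 730.
Total: 188 + 730 + 212 = 1130 days.

1130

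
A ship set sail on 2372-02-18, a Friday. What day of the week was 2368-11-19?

Count forward from the earlier date (November 19, 2368) to the later (February 18, 2372):
November 19, 2368 → November 19, 2369: 365 days.
November 19, 2369 → November 19, 2370: 365 days.
November 19, 2370 → November 19, 2371: 365 days.
November 2371: 30 − 19 = 11 days remain.
Then December (31), January (31): 31 + 31 = 62 days.
February 1–18, 2372: 18 days (2372 is a leap year).
Residual: 91 days.
Total: 1186 days.
1186 mod 7 = 3, so 3 days before Friday is Tuesday.

Tuesday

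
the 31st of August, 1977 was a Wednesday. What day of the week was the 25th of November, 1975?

Tuesday

Count forward from the earlier date (November 25, 1975) to the later (August 31, 1977):
November 1975: 30 − 25 = 5 days remain.
Then 20 full months totalling 609 days.
August 1–31, 1977: 31 days.
Total: 5 + 609 + 31 = 645 days.
645 mod 7 = 1, so 1 day before Wednesday is Tuesday.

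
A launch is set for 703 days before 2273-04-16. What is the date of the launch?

2271-05-14

Count 703 days before April 16, 2273:
Day-of-year of May 14, 2271: 134.
Day-of-year of April 16, 2273: 106.
2271 has 365 days, so 365 − 134 = 231 days remain in 2271.
Full years: 2272: 366. Sum = 366.
Total: 231 + 366 + 106 = 703 days.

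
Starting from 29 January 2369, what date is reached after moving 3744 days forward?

1 May 2379

Count 3744 days after January 29, 2369:
Day-of-year of January 29, 2369: 29.
Day-of-year of May 1, 2379: 121.
2369 has 365 days, so 365 − 29 = 336 days remain in 2369.
Full years 2370–2378: 7 common + 2 leap = 7×365 + 2×366 = 3287 days.
Total: 336 + 3287 + 121 = 3744 days.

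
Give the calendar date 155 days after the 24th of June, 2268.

the 26th of November, 2268

Count 155 days after June 24, 2268:
June 2268: 30 − 24 = 6 days remain.
Then July (31), August (31), September (30), October (31): 31 + 31 + 30 + 31 = 123 days.
November 1–26, 2268: 26 days.
Total: 6 + 123 + 26 = 155 days.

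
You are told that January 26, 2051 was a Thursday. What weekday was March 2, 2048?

Monday

Count forward from the earlier date (March 2, 2048) to the later (January 26, 2051):
March 2, 2048 → March 2, 2049: 365 days.
March 2, 2049 → March 2, 2050: 365 days.
March 2050: 31 − 2 = 29 days remain.
Then 9 full months totalling 275 days.
January 1–26, 2051: 26 days.
Residual: 330 days.
Total: 1060 days.
1060 mod 7 = 3, so 3 days before Thursday is Monday.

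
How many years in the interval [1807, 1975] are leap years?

41

Years divisible by 4: 1808, 1812, …, 1972 — 42 in all.
Of these, 1900 is divisible by 100 but not 400, so not leap.
Leap years: 42 − 1 = 41.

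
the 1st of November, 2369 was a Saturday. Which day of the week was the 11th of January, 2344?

Count forward from the earlier date (January 11, 2344) to the later (November 1, 2369):
Day-of-year of January 11, 2344: 11.
Day-of-year of November 1, 2369: 305.
2344 has 366 days, so 366 − 11 = 355 days remain in 2344.
Full years 2345–2368: 18 common + 6 leap = 18×365 + 6×366 = 8766 days.
Total: 355 + 8766 + 305 = 9426 days.
9426 mod 7 = 4, so 4 days before Saturday is Tuesday.

Tuesday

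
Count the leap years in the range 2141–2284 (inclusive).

35

Years divisible by 4: 2144, 2148, …, 2284 — 36 in all.
Of these, 2200 is divisible by 100 but not 400, so not leap.
Leap years: 36 − 1 = 35.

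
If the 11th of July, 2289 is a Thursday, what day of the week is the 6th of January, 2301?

Sunday

Day-of-year of July 11, 2289: 192.
Day-of-year of January 6, 2301: 6.
2289 has 365 days, so 365 − 192 = 173 days remain in 2289.
Full years 2290–2300: 9 common + 2 leap = 9×365 + 2×366 = 4017 days.
Total: 173 + 4017 + 6 = 4196 days.
4196 mod 7 = 3, so 3 days after Thursday is Sunday.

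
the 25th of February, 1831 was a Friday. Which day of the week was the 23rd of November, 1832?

February 1831: 28 − 25 = 3 days remain (1831 is not a leap year, so February has 28 days).
Then 20 full months totalling 611 days.
November 1–23, 1832: 23 days.
Total: 3 + 611 + 23 = 637 days.
637 is a multiple of 7, so the 23rd of November, 1832 falls on the same weekday: Friday.

Friday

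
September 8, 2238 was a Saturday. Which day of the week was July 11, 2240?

September 8, 2238 → September 8, 2239: 365 days.
September 2239: 30 − 8 = 22 days remain.
Then 9 full months totalling 274 days.
July 1–11, 2240: 11 days.
Residual: 307 days.
Total: 672 days.
672 is a multiple of 7, so July 11, 2240 falls on the same weekday: Saturday.

Saturday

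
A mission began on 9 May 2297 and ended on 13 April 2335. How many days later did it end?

13852

From May 9, 2297 to May 9, 2334: 37 years, of which 8 contain a Feb 29 — 29×365 + 8×366 = 13513 days.
(2300 is not a leap year (divisible by 100 but not 400).)
May 2334: 31 − 9 = 22 days remain.
Then 10 full months totalling 304 days.
April 1–13, 2335: 13 days.
Residual: 339 days.
Total: 13852 days.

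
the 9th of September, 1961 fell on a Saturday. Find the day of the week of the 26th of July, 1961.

Wednesday

Count forward from the earlier date (July 26, 1961) to the later (September 9, 1961):
July 1961: 31 − 26 = 5 days remain.
Then August (31): 31 days.
September 1–9, 1961: 9 days.
Total: 5 + 31 + 9 = 45 days.
45 mod 7 = 3, so 3 days before Saturday is Wednesday.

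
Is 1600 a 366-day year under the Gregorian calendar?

Yes

1600 is a leap year (divisible by 400).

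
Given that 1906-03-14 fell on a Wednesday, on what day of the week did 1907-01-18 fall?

Friday

Day-of-year of March 14, 1906: 73.
Day-of-year of January 18, 1907: 18.
1906 has 365 days, so 365 − 73 = 292 days remain in 1906.
Total: 292 + 18 = 310 days.
310 mod 7 = 2, so 2 days after Wednesday is Friday.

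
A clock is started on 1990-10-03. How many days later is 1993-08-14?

October 3, 1990 → October 3, 1991: 365 days.
October 3, 1991 → October 3, 1992: 366 days (1992 is a leap year).
October 1992: 31 − 3 = 28 days remain.
Then 9 full months totalling 273 days.
August 1–14, 1993: 14 days.
Residual: 315 days.
Total: 1046 days.

1046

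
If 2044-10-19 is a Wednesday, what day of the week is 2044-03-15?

Count forward from the earlier date (March 15, 2044) to the later (October 19, 2044):
March 2044: 31 − 15 = 16 days remain.
Then April (30), May (31), June (30), July (31), August (31), September (30): 30 + 31 + 30 + 31 + 31 + 30 = 183 days.
October 1–19, 2044: 19 days.
Total: 16 + 183 + 19 = 218 days.
218 mod 7 = 1, so 1 day before Wednesday is Tuesday.

Tuesday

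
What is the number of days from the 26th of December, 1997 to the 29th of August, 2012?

Day-of-year of December 26, 1997: 360.
Day-of-year of August 29, 2012: 242.
1997 has 365 days, so 365 − 360 = 5 days remain in 1997.
Full years 1998–2011: 11 common + 3 leap = 11×365 + 3×366 = 5113 days.
Total: 5 + 5113 + 242 = 5360 days.

5360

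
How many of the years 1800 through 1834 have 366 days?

8

Years divisible by 4 in [1800, 1834]: 1800, 1804, 1808, 1812, 1816, 1820, 1824, 1828, 1832.
Of these, 1800 is divisible by 100 but not 400, so not leap.
Leap years: 9 − 1 = 8.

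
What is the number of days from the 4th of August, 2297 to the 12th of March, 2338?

14829

Day-of-year of August 4, 2297: 216.
Day-of-year of March 12, 2338: 71.
2297 has 365 days, so 365 − 216 = 149 days remain in 2297.
Full years 2298–2337: 31 common + 9 leap = 31×365 + 9×366 = 14609 days.
Total: 149 + 14609 + 71 = 14829 days.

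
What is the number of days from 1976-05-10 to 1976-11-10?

184

May 1976: 31 − 10 = 21 days remain.
Then June (30), July (31), August (31), September (30), October (31): 30 + 31 + 31 + 30 + 31 = 153 days.
November 1–10, 1976: 10 days.
Total: 21 + 153 + 10 = 184 days.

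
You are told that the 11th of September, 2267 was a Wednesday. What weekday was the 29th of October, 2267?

September 2267: 30 − 11 = 19 days remain.
October 1–29, 2267: 29 days.
Total: 19 + 29 = 48 days.
48 mod 7 = 6, so 6 days after Wednesday is Tuesday.

Tuesday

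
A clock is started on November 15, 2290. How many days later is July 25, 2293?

November 15, 2290 → November 15, 2291: 365 days.
November 15, 2291 → November 15, 2292: 366 days (2292 is a leap year).
November 2292: 30 − 15 = 15 days remain.
Then December (31), January (31), February 2293 (28), March (31), April (30), May (31), June (30): 31 + 31 + 28 + 31 + 30 + 31 + 30 = 212 days.
July 1–25, 2293: 25 days.
Residual: 252 days.
Total: 983 days.

983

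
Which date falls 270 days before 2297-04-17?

2296-07-21

Count 270 days before April 17, 2297:
July 2296: 31 − 21 = 10 days remain.
Then August (31), September (30), October (31), November (30), December (31), January (31), February 2297 (28), March (31): 31 + 30 + 31 + 30 + 31 + 31 + 28 + 31 = 243 days.
April 1–17, 2297: 17 days.
Residual: 270 days.
Total: 270 days.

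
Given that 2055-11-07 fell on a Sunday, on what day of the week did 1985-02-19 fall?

Tuesday

Count forward from the earlier date (February 19, 1985) to the later (November 7, 2055):
From February 19, 1985 to February 19, 2055: 70 years, of which 17 contain a Feb 29 — 53×365 + 17×366 = 25567 days.
(2000 is a leap year (divisible by 400).)
February 2055: 28 − 19 = 9 days remain (2055 is not a leap year, so February has 28 days).
Then March (31), April (30), May (31), June (30), July (31), August (31), September (30), October (31): 31 + 30 + 31 + 30 + 31 + 31 + 30 + 31 = 245 days.
November 1–7, 2055: 7 days.
Residual: 261 days.
Total: 25828 days.
25828 mod 7 = 5, so 5 days before Sunday is Tuesday.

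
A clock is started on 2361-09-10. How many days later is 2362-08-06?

330

September 2361: 30 − 10 = 20 days remain.
Then 10 full months totalling 304 days.
August 1–6, 2362: 6 days.
Total: 20 + 304 + 6 = 330 days.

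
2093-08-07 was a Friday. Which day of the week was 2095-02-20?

Sunday

August 7, 2093 → August 7, 2094: 365 days.
August 2094: 31 − 7 = 24 days remain.
Then September (30), October (31), November (30), December (31), January (31): 30 + 31 + 30 + 31 + 31 = 153 days.
February 1–20, 2095: 20 days (2095 is not a leap year).
Residual: 197 days.
Total: 562 days.
562 mod 7 = 2, so 2 days after Friday is Sunday.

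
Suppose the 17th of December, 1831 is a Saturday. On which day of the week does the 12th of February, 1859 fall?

Saturday

Day-of-year of December 17, 1831: 351.
Day-of-year of February 12, 1859: 43.
1831 has 365 days, so 365 − 351 = 14 days remain in 1831.
Full years 1832–1858: 20 common + 7 leap = 20×365 + 7×366 = 9862 days.
Total: 14 + 9862 + 43 = 9919 days.
9919 is a multiple of 7, so the 12th of February, 1859 falls on the same weekday: Saturday.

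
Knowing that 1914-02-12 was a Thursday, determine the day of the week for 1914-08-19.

February 1914: 28 − 12 = 16 days remain (1914 is not a leap year, so February has 28 days).
Then March (31), April (30), May (31), June (30), July (31): 31 + 30 + 31 + 30 + 31 = 153 days.
August 1–19, 1914: 19 days.
Total: 16 + 153 + 19 = 188 days.
188 mod 7 = 6, so 6 days after Thursday is Wednesday.

Wednesday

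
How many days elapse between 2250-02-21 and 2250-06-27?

126

February 2250: 28 − 21 = 7 days remain (2250 is not a leap year, so February has 28 days).
Then March (31), April (30), May (31): 31 + 30 + 31 = 92 days.
June 1–27, 2250: 27 days.
Total: 7 + 92 + 27 = 126 days.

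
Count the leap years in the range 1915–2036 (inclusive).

Years divisible by 4: 1916, 1920, …, 2036 — 31 in all.
2000 is divisible by 400, so still leap.
No century exceptions apply. Count: 31.

31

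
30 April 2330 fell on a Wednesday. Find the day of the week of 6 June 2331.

Saturday

Day-of-year of April 30, 2330: 120.
Day-of-year of June 6, 2331: 157.
2330 has 365 days, so 365 − 120 = 245 days remain in 2330.
Total: 245 + 157 = 402 days.
402 mod 7 = 3, so 3 days after Wednesday is Saturday.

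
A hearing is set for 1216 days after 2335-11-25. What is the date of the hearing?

2339-03-25

Count 1216 days after November 25, 2335:
Day-of-year of November 25, 2335: 329.
Day-of-year of March 25, 2339: 84.
2335 has 365 days, so 365 − 329 = 36 days remain in 2335.
Full years: 2336: 366; 2337: 365; 2338: 365. Sum = 1096.
Total: 36 + 1096 + 84 = 1216 days.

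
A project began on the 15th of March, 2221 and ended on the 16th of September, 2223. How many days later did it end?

March 15, 2221 → March 15, 2222: 365 days.
March 15, 2222 → March 15, 2223: 365 days.
March 2223: 31 − 15 = 16 days remain.
Then April (30), May (31), June (30), July (31), August (31): 30 + 31 + 30 + 31 + 31 = 153 days.
September 1–16, 2223: 16 days.
Residual: 185 days.
Total: 915 days.

915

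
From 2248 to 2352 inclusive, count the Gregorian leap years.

Years divisible by 4: 2248, 2252, …, 2352 — 27 in all.
Of these, 2300 is divisible by 100 but not 400, so not leap.
Leap years: 27 − 1 = 26.

26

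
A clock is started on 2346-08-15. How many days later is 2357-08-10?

Day-of-year of August 15, 2346: 227.
Day-of-year of August 10, 2357: 222.
2346 has 365 days, so 365 − 227 = 138 days remain in 2346.
Full years 2347–2356: 7 common + 3 leap = 7×365 + 3×366 = 3653 days.
Total: 138 + 3653 + 222 = 4013 days.

4013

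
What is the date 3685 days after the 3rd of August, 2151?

the 4th of September, 2161

Count 3685 days after August 3, 2151:
Day-of-year of August 3, 2151: 215.
Day-of-year of September 4, 2161: 247.
2151 has 365 days, so 365 − 215 = 150 days remain in 2151.
Full years 2152–2160: 6 common + 3 leap = 6×365 + 3×366 = 3288 days.
Total: 150 + 3288 + 247 = 3685 days.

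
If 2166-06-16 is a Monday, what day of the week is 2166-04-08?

Count forward from the earlier date (April 8, 2166) to the later (June 16, 2166):
April 2166: 30 − 8 = 22 days remain.
Then May (31): 31 days.
June 1–16, 2166: 16 days.
Total: 22 + 31 + 16 = 69 days.
69 mod 7 = 6, so 6 days before Monday is Tuesday.

Tuesday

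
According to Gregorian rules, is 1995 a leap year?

1995 is not a leap year.

No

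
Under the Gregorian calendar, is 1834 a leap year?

1834 is not a leap year.

No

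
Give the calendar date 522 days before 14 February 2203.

10 September 2201

Count 522 days before February 14, 2203:
Day-of-year of September 10, 2201: 253.
Day-of-year of February 14, 2203: 45.
2201 has 365 days, so 365 − 253 = 112 days remain in 2201.
Full years: 2202: 365. Sum = 365.
Total: 112 + 365 + 45 = 522 days.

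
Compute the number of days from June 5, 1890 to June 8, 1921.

Day-of-year of June 5, 1890: 156.
Day-of-year of June 8, 1921: 159.
1890 has 365 days, so 365 − 156 = 209 days remain in 1890.
Full years 1891–1920: 23 common + 7 leap = 23×365 + 7×366 = 10957 days.
Total: 209 + 10957 + 159 = 11325 days.

11325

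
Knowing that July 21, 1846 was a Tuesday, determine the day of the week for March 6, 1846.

Friday

Count forward from the earlier date (March 6, 1846) to the later (July 21, 1846):
March 1846: 31 − 6 = 25 days remain.
Then April (30), May (31), June (30): 30 + 31 + 30 = 91 days.
July 1–21, 1846: 21 days.
Total: 25 + 91 + 21 = 137 days.
137 mod 7 = 4, so 4 days before Tuesday is Friday.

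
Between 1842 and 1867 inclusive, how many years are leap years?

6

Years divisible by 4 in [1842, 1867]: 1844, 1848, 1852, 1856, 1860, 1864.
No century exceptions apply. Count: 6.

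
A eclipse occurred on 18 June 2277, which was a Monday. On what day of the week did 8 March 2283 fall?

Thursday

June 18, 2277 → June 18, 2278: 365 days.
June 18, 2278 → June 18, 2279: 365 days.
June 18, 2279 → June 18, 2280: 366 days (2280 is a leap year).
June 18, 2280 → June 18, 2281: 365 days.
June 18, 2281 → June 18, 2282: 365 days.
June 2282: 30 − 18 = 12 days remain.
Then July (31), August (31), September (30), October (31), November (30), December (31), January (31), February 2283 (28): 31 + 31 + 30 + 31 + 30 + 31 + 31 + 28 = 243 days.
March 1–8, 2283: 8 days.
Residual: 263 days.
Total: 2089 days.
2089 mod 7 = 3, so 3 days after Monday is Thursday.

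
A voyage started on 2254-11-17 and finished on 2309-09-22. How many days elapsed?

20032

From November 17, 2254 to November 17, 2308: 54 years, of which 13 contain a Feb 29 — 41×365 + 13×366 = 19723 days.
(2300 is not a leap year (divisible by 100 but not 400).)
November 2308: 30 − 17 = 13 days remain.
Then 9 full months totalling 274 days.
September 1–22, 2309: 22 days.
Residual: 309 days.
Total: 20032 days.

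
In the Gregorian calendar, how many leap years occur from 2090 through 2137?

11

Years divisible by 4 in [2090, 2137]: 2092, 2096, 2100, 2104, 2108, 2112, 2116, 2120, 2124, 2128, 2132, 2136.
Of these, 2100 is divisible by 100 but not 400, so not leap.
Leap years: 12 − 1 = 11.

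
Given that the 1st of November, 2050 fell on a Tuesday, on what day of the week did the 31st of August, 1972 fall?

Count forward from the earlier date (August 31, 1972) to the later (November 1, 2050):
Day-of-year of August 31, 1972: 244.
Day-of-year of November 1, 2050: 305.
1972 has 366 days, so 366 − 244 = 122 days remain in 1972.
Full years 1973–2049: 58 common + 19 leap = 58×365 + 19×366 = 28124 days.
Total: 122 + 28124 + 305 = 28551 days.
28551 mod 7 = 5, so 5 days before Tuesday is Thursday.

Thursday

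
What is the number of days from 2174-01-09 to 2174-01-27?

Within January 2174: 27 − 9 = 18 days.

18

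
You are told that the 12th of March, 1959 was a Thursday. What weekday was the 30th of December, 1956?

Count forward from the earlier date (December 30, 1956) to the later (March 12, 1959):
Day-of-year of December 30, 1956: 365.
Day-of-year of March 12, 1959: 71.
1956 has 366 days, so 366 − 365 = 1 days remain in 1956.
Full years: 1957: 365; 1958: 365. Sum = 730.
Total: 1 + 730 + 71 = 802 days.
802 mod 7 = 4, so 4 days before Thursday is Sunday.

Sunday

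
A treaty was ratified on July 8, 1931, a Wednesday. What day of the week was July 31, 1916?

Count forward from the earlier date (July 31, 1916) to the later (July 8, 1931):
From July 31, 1916 to July 31, 1930: 14 years, of which 3 contain a Feb 29 — 11×365 + 3×366 = 5113 days.
July 1930: 31 − 31 = 0 days remain.
Then 11 full months totalling 334 days.
July 1–8, 1931: 8 days.
Residual: 342 days.
Total: 5455 days.
5455 mod 7 = 2, so 2 days before Wednesday is Monday.

Monday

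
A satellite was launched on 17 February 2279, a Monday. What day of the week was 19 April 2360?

Tuesday

From February 17, 2279 to February 17, 2360: 81 years, of which 19 contain a Feb 29 — 62×365 + 19×366 = 29584 days.
(2300 is not a leap year (divisible by 100 but not 400).)
February 2360: 29 − 17 = 12 days remain (2360 is a leap year, so February has 29 days).
Then March (31): 31 days.
April 1–19, 2360: 19 days.
Residual: 62 days.
Total: 29646 days.
29646 mod 7 = 1, so 1 day after Monday is Tuesday.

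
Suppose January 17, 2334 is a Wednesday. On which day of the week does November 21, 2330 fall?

Count forward from the earlier date (November 21, 2330) to the later (January 17, 2334):
Day-of-year of November 21, 2330: 325.
Day-of-year of January 17, 2334: 17.
2330 has 365 days, so 365 − 325 = 40 days remain in 2330.
Full years: 2331: 365; 2332: 366; 2333: 365. Sum = 1096.
Total: 40 + 1096 + 17 = 1153 days.
1153 mod 7 = 5, so 5 days before Wednesday is Friday.

Friday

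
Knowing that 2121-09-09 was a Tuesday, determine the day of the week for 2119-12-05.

Tuesday

Count forward from the earlier date (December 5, 2119) to the later (September 9, 2121):
Day-of-year of December 5, 2119: 339.
Day-of-year of September 9, 2121: 252.
2119 has 365 days, so 365 − 339 = 26 days remain in 2119.
Full years: 2120: 366. Sum = 366.
Total: 26 + 366 + 252 = 644 days.
644 is a multiple of 7, so 2119-12-05 falls on the same weekday: Tuesday.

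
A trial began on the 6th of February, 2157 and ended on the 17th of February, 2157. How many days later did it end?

11

Within February 2157: 17 − 6 = 11 days.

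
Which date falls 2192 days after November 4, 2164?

November 5, 2170

Count 2192 days after November 4, 2164:
Day-of-year of November 4, 2164: 309.
Day-of-year of November 5, 2170: 309.
2164 has 366 days, so 366 − 309 = 57 days remain in 2164.
Full years: 2165: 365; 2166: 365; 2167: 365; 2168: 366; 2169: 365. Sum = 1826.
Total: 57 + 1826 + 309 = 2192 days.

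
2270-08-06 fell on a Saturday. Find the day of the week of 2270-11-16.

Wednesday

August 2270: 31 − 6 = 25 days remain.
Then September (30), October (31): 30 + 31 = 61 days.
November 1–16, 2270: 16 days.
Total: 25 + 61 + 16 = 102 days.
102 mod 7 = 4, so 4 days after Saturday is Wednesday.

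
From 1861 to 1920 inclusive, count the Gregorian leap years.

Years divisible by 4: 1864, 1868, …, 1920 — 15 in all.
Of these, 1900 is divisible by 100 but not 400, so not leap.
Leap years: 15 − 1 = 14.

14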